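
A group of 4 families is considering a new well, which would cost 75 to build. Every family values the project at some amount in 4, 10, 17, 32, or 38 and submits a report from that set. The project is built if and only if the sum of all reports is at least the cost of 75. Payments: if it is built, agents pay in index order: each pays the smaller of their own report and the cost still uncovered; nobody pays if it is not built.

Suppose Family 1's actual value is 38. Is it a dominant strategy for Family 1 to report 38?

Consider the case where Family 2 reports 4, Family 3 reports 4 and Family 4 reports 38.
Truthful report 38: project built, pays 38, utility 38 - 38 = 0.
Report 32 instead: project built, pays 32, utility 38 - 32 = 6.
Since 6 > 0, reporting 32 is strictly better here, so truthful reporting is not dominant.

No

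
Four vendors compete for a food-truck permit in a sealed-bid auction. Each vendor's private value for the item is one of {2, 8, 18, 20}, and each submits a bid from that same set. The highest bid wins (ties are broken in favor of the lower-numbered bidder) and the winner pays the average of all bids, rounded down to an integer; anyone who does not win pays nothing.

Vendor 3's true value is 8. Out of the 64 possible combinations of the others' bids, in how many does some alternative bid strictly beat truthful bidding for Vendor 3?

Others bid (2, 8, 2): truth gives 0; bid 18 gives 1 > 0. Violating.
Others bid (8, 2, 2): truth gives 0; bid 18 gives 1 > 0. Violating.
Others bid (2, 2, 2): truth gives 5; no alternative beats it.
Others bid (2, 2, 8): truth gives 3; no alternative beats it.
(Checking all 64 profiles: 2 have a profitable deviation, 62 do not.)

2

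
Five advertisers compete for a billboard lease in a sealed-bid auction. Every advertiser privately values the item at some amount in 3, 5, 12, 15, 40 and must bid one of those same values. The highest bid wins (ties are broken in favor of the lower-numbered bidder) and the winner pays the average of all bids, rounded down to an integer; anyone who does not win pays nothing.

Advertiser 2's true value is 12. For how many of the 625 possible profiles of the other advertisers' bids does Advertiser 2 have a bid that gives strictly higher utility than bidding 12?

Others bid (3, 3, 3, 3): truth gives 8; bid 5 gives 9 > 8. Violating.
Others bid (3, 3, 3, 5): truth gives 7; bid 5 gives 9 > 7. Violating.
Others bid (3, 3, 3, 15): truth gives 0; bid 15 gives 5 > 0. Violating.
Others bid (3, 3, 5, 3): truth gives 7; bid 5 gives 9 > 7. Violating.
Others bid (3, 3, 3, 12): truth gives 6; no alternative beats it.
Others bid (3, 3, 3, 40): truth gives 0; no alternative beats it.
(Checking all 625 profiles: 124 have a profitable deviation, 501 do not.)

124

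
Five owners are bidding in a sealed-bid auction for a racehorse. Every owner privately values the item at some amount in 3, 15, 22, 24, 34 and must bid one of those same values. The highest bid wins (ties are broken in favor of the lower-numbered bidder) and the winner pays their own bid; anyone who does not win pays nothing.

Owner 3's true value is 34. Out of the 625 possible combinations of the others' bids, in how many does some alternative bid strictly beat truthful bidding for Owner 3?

144

Others bid (3, 3, 3, 3): truth gives 0; bid 15 gives 19 > 0. Violating.
Others bid (3, 3, 3, 15): truth gives 0; bid 15 gives 19 > 0. Violating.
Others bid (3, 3, 3, 22): truth gives 0; bid 22 gives 12 > 0. Violating.
Others bid (3, 3, 3, 24): truth gives 0; bid 24 gives 10 > 0. Violating.
Others bid (3, 3, 3, 34): truth gives 0; no alternative beats it.
Others bid (3, 3, 15, 34): truth gives 0; no alternative beats it.
(Checking all 625 profiles: 144 have a profitable deviation, 481 do not.)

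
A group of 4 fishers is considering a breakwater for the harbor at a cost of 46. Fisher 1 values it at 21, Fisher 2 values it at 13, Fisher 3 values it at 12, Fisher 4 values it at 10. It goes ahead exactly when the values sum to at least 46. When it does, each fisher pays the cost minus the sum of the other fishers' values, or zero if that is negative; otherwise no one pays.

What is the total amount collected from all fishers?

Total value 56 ≥ cost 46, so it is built.
Fisher 1: others sum to 35; max(0, 46 - 35) = 11.
Fisher 2: others sum to 43; max(0, 46 - 43) = 3.
Fisher 3: others sum to 44; max(0, 46 - 44) = 2.
Fisher 4: others sum to 46; max(0, 46 - 46) = 0.
Total collected = 11 + 3 + 2 + 0 = 16.

16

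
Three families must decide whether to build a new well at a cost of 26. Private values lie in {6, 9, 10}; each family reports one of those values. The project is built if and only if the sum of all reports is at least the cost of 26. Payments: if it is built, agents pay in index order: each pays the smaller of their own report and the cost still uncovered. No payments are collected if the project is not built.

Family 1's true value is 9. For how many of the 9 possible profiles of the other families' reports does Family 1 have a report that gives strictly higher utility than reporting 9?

Others report (10, 10): truth gives 0; report 6 gives 3 > 0. Violating.
Others report (6, 6): truth gives 0; no alternative beats it.
Others report (6, 9): truth gives 0; no alternative beats it.
(Checking all 9 profiles: 1 has a profitable deviation, 8 do not.)

1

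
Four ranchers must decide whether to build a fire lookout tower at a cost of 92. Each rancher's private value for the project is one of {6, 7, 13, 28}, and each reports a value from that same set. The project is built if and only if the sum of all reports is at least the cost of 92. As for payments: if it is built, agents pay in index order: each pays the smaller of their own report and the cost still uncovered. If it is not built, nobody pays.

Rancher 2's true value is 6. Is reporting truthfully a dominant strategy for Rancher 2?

Check each profile of the others' reports and compare truth against every alternative report.
Others report (6, 6, 6): truth gives 0, best alternative gives 0.
Others report (6, 6, 7): truth gives 0, best alternative gives 0.
Others report (6, 6, 13): truth gives 0, best alternative gives 0.
Others report (6, 6, 28): truth gives 0, best alternative gives 0.
Others report (6, 7, 6): truth gives 0, best alternative gives 0.
Others report (6, 7, 7): truth gives 0, best alternative gives 0.
(Remaining 58 profiles checked similarly; truth is weakly best in each.)
In every case the truthful report is at least as good as any alternative, so it is a dominant strategy.

Yes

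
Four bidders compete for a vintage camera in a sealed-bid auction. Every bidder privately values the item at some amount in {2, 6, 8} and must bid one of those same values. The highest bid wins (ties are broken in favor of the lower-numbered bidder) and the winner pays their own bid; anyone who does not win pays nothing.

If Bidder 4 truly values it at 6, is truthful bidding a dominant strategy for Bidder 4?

Check each profile of the others' bids and compare truth against every alternative bid.
Others bid (2, 2, 2): truth gives 0, best alternative gives 0.
Others bid (2, 2, 6): truth gives 0, best alternative gives 0.
Others bid (2, 2, 8): truth gives 0, best alternative gives 0.
Others bid (2, 6, 2): truth gives 0, best alternative gives 0.
Others bid (2, 6, 6): truth gives 0, best alternative gives 0.
Others bid (2, 6, 8): truth gives 0, best alternative gives 0.
(Remaining 21 profiles checked similarly; truth is weakly best in each.)
In every case the truthful bid is at least as good as any alternative, so it is a dominant strategy.

Yes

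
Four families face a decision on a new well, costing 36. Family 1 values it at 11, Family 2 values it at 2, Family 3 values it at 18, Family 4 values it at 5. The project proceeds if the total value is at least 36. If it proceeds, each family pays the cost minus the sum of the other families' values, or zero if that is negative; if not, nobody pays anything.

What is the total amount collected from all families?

Total value 36 ≥ cost 36, so it is built.
Family 1: others sum to 25; max(0, 36 - 25) = 11.
Family 2: others sum to 34; max(0, 36 - 34) = 2.
Family 3: others sum to 18; max(0, 36 - 18) = 18.
Family 4: others sum to 31; max(0, 36 - 31) = 5.
Total collected = 11 + 2 + 18 + 5 = 36.

36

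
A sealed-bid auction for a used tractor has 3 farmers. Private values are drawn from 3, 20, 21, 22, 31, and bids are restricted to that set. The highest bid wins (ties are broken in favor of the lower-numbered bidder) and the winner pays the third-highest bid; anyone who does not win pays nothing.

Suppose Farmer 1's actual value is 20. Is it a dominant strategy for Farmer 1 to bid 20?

Consider the case where Farmer 2 bids 3 and Farmer 3 bids 21.
Truthful bid 20: loses, pays 0, utility 0.
Bid 21 instead: wins, pays 3, utility 20 - 3 = 17.
Since 17 > 0, bidding 21 is strictly better here, so truthful bidding is not dominant.

No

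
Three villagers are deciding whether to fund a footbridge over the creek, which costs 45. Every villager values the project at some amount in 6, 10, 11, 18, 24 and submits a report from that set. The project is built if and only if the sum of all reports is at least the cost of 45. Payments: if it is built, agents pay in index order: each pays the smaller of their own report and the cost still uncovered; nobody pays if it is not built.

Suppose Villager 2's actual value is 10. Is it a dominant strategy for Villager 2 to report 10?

No

Consider the case where Villager 1 reports 18 and Villager 3 reports 24.
Truthful report 10: project built, pays 10, utility 10 - 10 = 0.
Report 6 instead: project built, pays 6, utility 10 - 6 = 4.
Since 4 > 0, reporting 6 is strictly better here, so truthful reporting is not dominant.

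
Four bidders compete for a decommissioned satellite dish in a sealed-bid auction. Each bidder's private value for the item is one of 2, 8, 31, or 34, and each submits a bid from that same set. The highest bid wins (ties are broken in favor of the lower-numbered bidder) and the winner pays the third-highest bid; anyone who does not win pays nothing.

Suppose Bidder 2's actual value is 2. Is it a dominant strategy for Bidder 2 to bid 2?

Check each profile of the others' bids and compare truth against every alternative bid.
Others bid (2, 8, 8): truth gives 0, best alternative gives -6.
Others bid (2, 2, 2): truth gives 0, best alternative gives 0.
Others bid (2, 2, 8): truth gives 0, best alternative gives 0.
Others bid (2, 2, 31): truth gives 0, best alternative gives 0.
Others bid (2, 2, 34): truth gives 0, best alternative gives 0.
Others bid (2, 8, 2): truth gives 0, best alternative gives 0.
(Remaining 58 profiles checked similarly; truth is weakly best in each.)
In every case the truthful bid is at least as good as any alternative, so it is a dominant strategy.

Yes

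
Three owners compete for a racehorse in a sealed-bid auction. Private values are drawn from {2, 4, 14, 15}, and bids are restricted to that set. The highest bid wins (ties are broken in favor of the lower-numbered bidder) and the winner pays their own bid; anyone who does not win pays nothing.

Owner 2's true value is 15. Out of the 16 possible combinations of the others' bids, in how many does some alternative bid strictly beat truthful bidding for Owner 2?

6

Others bid (2, 2): truth gives 0; bid 4 gives 11 > 0. Violating.
Others bid (2, 4): truth gives 0; bid 4 gives 11 > 0. Violating.
Others bid (2, 14): truth gives 0; bid 14 gives 1 > 0. Violating.
Others bid (4, 2): truth gives 0; bid 14 gives 1 > 0. Violating.
Others bid (2, 15): truth gives 0; no alternative beats it.
Others bid (4, 15): truth gives 0; no alternative beats it.
(Checking all 16 profiles: 6 have a profitable deviation, 10 do not.)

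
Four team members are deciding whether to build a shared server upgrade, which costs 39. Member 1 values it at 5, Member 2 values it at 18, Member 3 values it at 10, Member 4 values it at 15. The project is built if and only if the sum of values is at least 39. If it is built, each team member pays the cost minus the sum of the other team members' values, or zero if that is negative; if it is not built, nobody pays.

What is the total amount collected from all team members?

Total value 48 ≥ cost 39, so it is built.
Member 1: others sum to 43; max(0, 39 - 43) = 0.
Member 2: others sum to 30; max(0, 39 - 30) = 9.
Member 3: others sum to 38; max(0, 39 - 38) = 1.
Member 4: others sum to 33; max(0, 39 - 33) = 6.
Total collected = 0 + 9 + 1 + 6 = 16.

16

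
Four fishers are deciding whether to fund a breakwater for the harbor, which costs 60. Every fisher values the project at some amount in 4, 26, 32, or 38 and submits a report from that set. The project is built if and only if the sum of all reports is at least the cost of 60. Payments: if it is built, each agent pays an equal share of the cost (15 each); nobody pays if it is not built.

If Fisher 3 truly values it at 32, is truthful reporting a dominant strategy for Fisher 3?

Yes

Check each profile of the others' reports and compare truth against every alternative report.
Others report (4, 4, 26): truth gives 17, best alternative gives 17.
Others report (4, 4, 32): truth gives 17, best alternative gives 17.
Others report (4, 4, 38): truth gives 17, best alternative gives 17.
Others report (4, 26, 4): truth gives 17, best alternative gives 17.
Others report (4, 26, 26): truth gives 17, best alternative gives 17.
Others report (4, 26, 32): truth gives 17, best alternative gives 17.
(Remaining 58 profiles checked similarly; truth is weakly best in each.)
In every case the truthful report is at least as good as any alternative, so it is a dominant strategy.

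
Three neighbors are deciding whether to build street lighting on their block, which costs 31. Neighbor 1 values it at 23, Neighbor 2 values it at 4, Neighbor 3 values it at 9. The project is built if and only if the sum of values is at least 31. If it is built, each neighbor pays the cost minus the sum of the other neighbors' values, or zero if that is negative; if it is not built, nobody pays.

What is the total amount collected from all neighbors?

22

Total value 36 ≥ cost 31, so it is built.
Neighbor 1: others sum to 13; max(0, 31 - 13) = 18.
Neighbor 2: others sum to 32; max(0, 31 - 32) = 0.
Neighbor 3: others sum to 27; max(0, 31 - 27) = 4.
Total collected = 18 + 0 + 4 = 22.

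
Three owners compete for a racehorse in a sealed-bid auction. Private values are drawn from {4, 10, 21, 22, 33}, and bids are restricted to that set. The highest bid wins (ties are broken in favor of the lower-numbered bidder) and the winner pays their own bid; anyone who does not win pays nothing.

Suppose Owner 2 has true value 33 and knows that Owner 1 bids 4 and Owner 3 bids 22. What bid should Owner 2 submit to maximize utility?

Bid 4: loses, pays 0, utility 0.
Bid 10: loses, pays 0, utility 0.
Bid 21: loses, pays 0, utility 0.
Bid 22: wins, pays 22, utility 33 - 22 = 11.
Bid 33: wins, pays 33, utility 33 - 33 = 0.
The best choice is 22 with utility 11.

22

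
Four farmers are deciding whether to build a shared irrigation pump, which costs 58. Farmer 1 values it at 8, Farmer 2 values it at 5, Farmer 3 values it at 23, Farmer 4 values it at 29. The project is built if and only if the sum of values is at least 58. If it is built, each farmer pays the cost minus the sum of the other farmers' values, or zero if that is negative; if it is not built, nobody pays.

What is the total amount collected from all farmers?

39

Total value 65 ≥ cost 58, so it is built.
Farmer 1: others sum to 57; max(0, 58 - 57) = 1.
Farmer 2: others sum to 60; max(0, 58 - 60) = 0.
Farmer 3: others sum to 42; max(0, 58 - 42) = 16.
Farmer 4: others sum to 36; max(0, 58 - 36) = 22.
Total collected = 1 + 0 + 16 + 22 = 39.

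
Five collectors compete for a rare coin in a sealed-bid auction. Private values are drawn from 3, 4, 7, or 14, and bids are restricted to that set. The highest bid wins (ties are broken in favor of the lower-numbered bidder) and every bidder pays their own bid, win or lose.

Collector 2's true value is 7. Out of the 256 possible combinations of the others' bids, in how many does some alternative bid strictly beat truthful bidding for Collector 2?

Others bid (3, 3, 3, 3): truth gives 0; bid 4 gives 3 > 0. Violating.
Others bid (3, 3, 3, 4): truth gives 0; bid 4 gives 3 > 0. Violating.
Others bid (3, 3, 3, 14): truth gives -7; bid 3 gives -3 > -7. Violating.
Others bid (3, 3, 4, 3): truth gives 0; bid 4 gives 3 > 0. Violating.
Others bid (3, 3, 3, 7): truth gives 0; no alternative beats it.
Others bid (3, 3, 4, 7): truth gives 0; no alternative beats it.
(Checking all 256 profiles: 210 have a profitable deviation, 46 do not.)

210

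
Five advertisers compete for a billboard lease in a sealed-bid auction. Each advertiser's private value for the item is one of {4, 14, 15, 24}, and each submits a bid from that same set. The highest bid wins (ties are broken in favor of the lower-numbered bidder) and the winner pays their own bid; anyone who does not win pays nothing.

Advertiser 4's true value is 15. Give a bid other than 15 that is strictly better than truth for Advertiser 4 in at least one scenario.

14

Suppose Advertiser 1 bids 4, Advertiser 2 bids 4, Advertiser 3 bids 4 and Advertiser 5 bids 4.
Bid 15: wins, pays 15, utility 15 - 15 = 0.
Bid 14: wins, pays 14, utility 15 - 14 = 1.
So bidding 14 beats truth here (1 > 0).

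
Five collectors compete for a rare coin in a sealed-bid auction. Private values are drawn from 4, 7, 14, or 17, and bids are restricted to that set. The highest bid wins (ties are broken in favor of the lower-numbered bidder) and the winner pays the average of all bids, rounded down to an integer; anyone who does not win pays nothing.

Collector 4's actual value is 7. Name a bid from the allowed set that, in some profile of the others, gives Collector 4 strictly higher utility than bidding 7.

Suppose Collector 1 bids 4, Collector 2 bids 4, Collector 3 bids 7 and Collector 5 bids 4.
Bid 7: loses, pays 0, utility 0.
Bid 14: wins, pays 6, utility 7 - 6 = 1.
So bidding 14 beats truth here (1 > 0).

14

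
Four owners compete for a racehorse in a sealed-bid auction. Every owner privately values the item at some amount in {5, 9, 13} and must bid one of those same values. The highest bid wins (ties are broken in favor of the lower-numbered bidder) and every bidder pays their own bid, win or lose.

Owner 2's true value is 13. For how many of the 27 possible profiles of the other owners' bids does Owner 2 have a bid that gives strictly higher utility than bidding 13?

Others bid (5, 5, 5): truth gives 0; bid 9 gives 4 > 0. Violating.
Others bid (5, 5, 9): truth gives 0; bid 9 gives 4 > 0. Violating.
Others bid (5, 9, 5): truth gives 0; bid 9 gives 4 > 0. Violating.
Others bid (5, 9, 9): truth gives 0; bid 9 gives 4 > 0. Violating.
Others bid (5, 5, 13): truth gives 0; no alternative beats it.
Others bid (5, 9, 13): truth gives 0; no alternative beats it.
(Checking all 27 profiles: 13 have a profitable deviation, 14 do not.)

13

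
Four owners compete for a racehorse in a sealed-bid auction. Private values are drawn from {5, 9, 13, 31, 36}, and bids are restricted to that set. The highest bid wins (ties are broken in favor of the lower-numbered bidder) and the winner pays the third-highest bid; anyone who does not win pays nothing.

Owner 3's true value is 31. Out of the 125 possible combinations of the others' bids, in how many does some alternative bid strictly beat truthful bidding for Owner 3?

27

Others bid (5, 5, 36): truth gives 0; bid 36 gives 26 > 0. Violating.
Others bid (5, 9, 36): truth gives 0; bid 36 gives 22 > 0. Violating.
Others bid (5, 13, 36): truth gives 0; bid 36 gives 18 > 0. Violating.
Others bid (5, 31, 5): truth gives 0; bid 36 gives 26 > 0. Violating.
Others bid (5, 5, 5): truth gives 26; no alternative beats it.
Others bid (5, 5, 9): truth gives 26; no alternative beats it.
(Checking all 125 profiles: 27 have a profitable deviation, 98 do not.)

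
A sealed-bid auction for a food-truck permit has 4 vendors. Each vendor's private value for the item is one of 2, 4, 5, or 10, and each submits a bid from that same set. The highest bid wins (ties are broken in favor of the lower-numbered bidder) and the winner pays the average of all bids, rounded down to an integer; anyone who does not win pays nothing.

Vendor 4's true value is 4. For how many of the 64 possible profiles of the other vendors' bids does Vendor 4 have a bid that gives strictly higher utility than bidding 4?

6

Others bid (2, 2, 4): truth gives 0; bid 5 gives 1 > 0. Violating.
Others bid (2, 4, 2): truth gives 0; bid 5 gives 1 > 0. Violating.
Others bid (2, 4, 4): truth gives 0; bid 5 gives 1 > 0. Violating.
Others bid (4, 2, 2): truth gives 0; bid 5 gives 1 > 0. Violating.
Others bid (2, 2, 2): truth gives 2; no alternative beats it.
Others bid (2, 2, 5): truth gives 0; no alternative beats it.
(Checking all 64 profiles: 6 have a profitable deviation, 58 do not.)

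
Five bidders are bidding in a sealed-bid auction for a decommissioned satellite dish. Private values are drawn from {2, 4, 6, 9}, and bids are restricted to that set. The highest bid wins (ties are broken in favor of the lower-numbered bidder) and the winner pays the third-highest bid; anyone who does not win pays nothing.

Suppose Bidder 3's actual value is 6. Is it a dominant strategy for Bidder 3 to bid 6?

No

Consider the case where Bidder 1 bids 2, Bidder 2 bids 2, Bidder 4 bids 2 and Bidder 5 bids 9.
Truthful bid 6: loses, pays 0, utility 0.
Bid 9 instead: wins, pays 2, utility 6 - 2 = 4.
Since 4 > 0, bidding 9 is strictly better here, so truthful bidding is not dominant.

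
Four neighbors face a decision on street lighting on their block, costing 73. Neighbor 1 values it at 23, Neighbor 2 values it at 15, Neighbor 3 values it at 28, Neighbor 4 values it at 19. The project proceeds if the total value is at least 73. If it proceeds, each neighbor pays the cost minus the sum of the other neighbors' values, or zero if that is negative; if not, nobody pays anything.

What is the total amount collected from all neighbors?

37

Total value 85 ≥ cost 73, so it is built.
Neighbor 1: others sum to 62; max(0, 73 - 62) = 11.
Neighbor 2: others sum to 70; max(0, 73 - 70) = 3.
Neighbor 3: others sum to 57; max(0, 73 - 57) = 16.
Neighbor 4: others sum to 66; max(0, 73 - 66) = 7.
Total collected = 11 + 3 + 16 + 7 = 37.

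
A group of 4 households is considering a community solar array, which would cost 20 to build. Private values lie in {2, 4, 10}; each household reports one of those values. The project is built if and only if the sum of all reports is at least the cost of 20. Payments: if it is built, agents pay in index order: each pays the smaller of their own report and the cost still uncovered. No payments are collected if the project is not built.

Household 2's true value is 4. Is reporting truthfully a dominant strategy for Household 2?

Consider the case where Household 1 reports 2, Household 3 reports 10 and Household 4 reports 10.
Truthful report 4: project built, pays 4, utility 4 - 4 = 0.
Report 2 instead: project built, pays 2, utility 4 - 2 = 2.
Since 2 > 0, reporting 2 is strictly better here, so truthful reporting is not dominant.

No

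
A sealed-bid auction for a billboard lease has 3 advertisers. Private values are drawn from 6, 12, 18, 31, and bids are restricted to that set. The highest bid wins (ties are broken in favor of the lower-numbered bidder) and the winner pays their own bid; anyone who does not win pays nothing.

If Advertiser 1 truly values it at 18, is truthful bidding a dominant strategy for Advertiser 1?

Consider the case where Advertiser 2 bids 6 and Advertiser 3 bids 6.
Truthful bid 18: wins, pays 18, utility 18 - 18 = 0.
Bid 6 instead: wins, pays 6, utility 18 - 6 = 12.
Since 12 > 0, bidding 6 is strictly better here, so truthful bidding is not dominant.

No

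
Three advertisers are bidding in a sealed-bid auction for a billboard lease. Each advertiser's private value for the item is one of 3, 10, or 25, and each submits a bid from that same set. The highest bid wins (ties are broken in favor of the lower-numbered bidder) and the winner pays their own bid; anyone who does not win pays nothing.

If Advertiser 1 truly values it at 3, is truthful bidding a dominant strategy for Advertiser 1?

Yes

Check each profile of the others' bids and compare truth against every alternative bid.
Others bid (3, 3): truth gives 0, best alternative gives -7.
Others bid (3, 10): truth gives 0, best alternative gives -7.
Others bid (10, 3): truth gives 0, best alternative gives -7.
Others bid (10, 10): truth gives 0, best alternative gives -7.
Others bid (3, 25): truth gives 0, best alternative gives 0.
Others bid (10, 25): truth gives 0, best alternative gives 0.
(Remaining 3 profiles checked similarly; truth is weakly best in each.)
In every case the truthful bid is at least as good as any alternative, so it is a dominant strategy.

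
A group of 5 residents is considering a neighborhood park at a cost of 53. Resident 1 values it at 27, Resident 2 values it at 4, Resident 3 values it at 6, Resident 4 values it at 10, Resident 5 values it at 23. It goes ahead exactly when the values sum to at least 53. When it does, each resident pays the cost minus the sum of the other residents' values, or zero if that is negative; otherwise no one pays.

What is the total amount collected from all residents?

Total value 70 ≥ cost 53, so it is built.
Resident 1: others sum to 43; max(0, 53 - 43) = 10.
Resident 2: others sum to 66; max(0, 53 - 66) = 0.
Resident 3: others sum to 64; max(0, 53 - 64) = 0.
Resident 4: others sum to 60; max(0, 53 - 60) = 0.
Resident 5: others sum to 47; max(0, 53 - 47) = 6.
Total collected = 10 + 0 + 0 + 0 + 6 = 16.

16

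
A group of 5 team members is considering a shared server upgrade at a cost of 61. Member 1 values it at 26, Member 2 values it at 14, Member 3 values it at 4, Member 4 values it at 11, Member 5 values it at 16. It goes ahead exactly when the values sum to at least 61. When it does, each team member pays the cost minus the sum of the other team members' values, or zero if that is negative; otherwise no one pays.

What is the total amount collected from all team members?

27

Total value 71 ≥ cost 61, so it is built.
Member 1: others sum to 45; max(0, 61 - 45) = 16.
Member 2: others sum to 57; max(0, 61 - 57) = 4.
Member 3: others sum to 67; max(0, 61 - 67) = 0.
Member 4: others sum to 60; max(0, 61 - 60) = 1.
Member 5: others sum to 55; max(0, 61 - 55) = 6.
Total collected = 16 + 4 + 0 + 1 + 6 = 27.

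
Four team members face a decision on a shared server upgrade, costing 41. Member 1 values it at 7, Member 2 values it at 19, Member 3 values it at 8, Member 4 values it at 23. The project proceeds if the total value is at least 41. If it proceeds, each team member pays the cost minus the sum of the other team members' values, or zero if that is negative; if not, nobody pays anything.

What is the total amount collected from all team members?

10

Total value 57 ≥ cost 41, so it is built.
Member 1: others sum to 50; max(0, 41 - 50) = 0.
Member 2: others sum to 38; max(0, 41 - 38) = 3.
Member 3: others sum to 49; max(0, 41 - 49) = 0.
Member 4: others sum to 34; max(0, 41 - 34) = 7.
Total collected = 0 + 3 + 0 + 7 = 10.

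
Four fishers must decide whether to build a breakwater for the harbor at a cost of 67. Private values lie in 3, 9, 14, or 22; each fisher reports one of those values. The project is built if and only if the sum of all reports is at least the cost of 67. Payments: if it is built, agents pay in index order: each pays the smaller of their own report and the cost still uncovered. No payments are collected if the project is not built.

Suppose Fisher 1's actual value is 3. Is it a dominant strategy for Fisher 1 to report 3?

Yes

Check each profile of the others' reports and compare truth against every alternative report.
Others report (14, 22, 22): truth gives 0, best alternative gives -6.
Others report (22, 14, 22): truth gives 0, best alternative gives -6.
Others report (22, 22, 14): truth gives 0, best alternative gives -6.
Others report (22, 22, 22): truth gives 0, best alternative gives -6.
Others report (3, 3, 3): truth gives 0, best alternative gives 0.
Others report (3, 3, 9): truth gives 0, best alternative gives 0.
(Remaining 58 profiles checked similarly; truth is weakly best in each.)
In every case the truthful report is at least as good as any alternative, so it is a dominant strategy.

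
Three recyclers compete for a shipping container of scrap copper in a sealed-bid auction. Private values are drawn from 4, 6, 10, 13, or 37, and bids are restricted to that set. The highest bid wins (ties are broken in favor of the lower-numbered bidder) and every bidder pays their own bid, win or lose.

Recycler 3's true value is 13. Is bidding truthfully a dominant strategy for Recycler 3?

Consider the case where Recycler 1 bids 4 and Recycler 2 bids 4.
Truthful bid 13: wins, pays 13, utility 13 - 13 = 0.
Bid 6 instead: wins, pays 6, utility 13 - 6 = 7.
Since 7 > 0, bidding 6 is strictly better here, so truthful bidding is not dominant.

No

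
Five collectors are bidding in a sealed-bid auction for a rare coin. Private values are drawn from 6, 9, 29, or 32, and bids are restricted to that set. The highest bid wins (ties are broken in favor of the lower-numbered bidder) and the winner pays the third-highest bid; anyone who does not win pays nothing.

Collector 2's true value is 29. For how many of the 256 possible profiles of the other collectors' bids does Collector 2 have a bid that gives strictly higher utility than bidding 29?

Others bid (6, 6, 6, 32): truth gives 0; bid 32 gives 23 > 0. Violating.
Others bid (6, 6, 9, 32): truth gives 0; bid 32 gives 20 > 0. Violating.
Others bid (6, 6, 32, 6): truth gives 0; bid 32 gives 23 > 0. Violating.
Others bid (6, 6, 32, 9): truth gives 0; bid 32 gives 20 > 0. Violating.
Others bid (6, 6, 6, 6): truth gives 23; no alternative beats it.
Others bid (6, 6, 6, 9): truth gives 23; no alternative beats it.
(Checking all 256 profiles: 32 have a profitable deviation, 224 do not.)

32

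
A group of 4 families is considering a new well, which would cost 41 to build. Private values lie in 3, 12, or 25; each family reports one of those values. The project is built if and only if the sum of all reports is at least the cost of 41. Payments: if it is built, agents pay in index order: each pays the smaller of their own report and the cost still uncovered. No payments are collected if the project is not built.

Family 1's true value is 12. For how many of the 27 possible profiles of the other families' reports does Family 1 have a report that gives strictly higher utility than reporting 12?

Others report (3, 12, 25): truth gives 0; report 3 gives 9 > 0. Violating.
Others report (3, 25, 12): truth gives 0; report 3 gives 9 > 0. Violating.
Others report (3, 25, 25): truth gives 0; report 3 gives 9 > 0. Violating.
Others report (12, 3, 25): truth gives 0; report 3 gives 9 > 0. Violating.
Others report (3, 3, 3): truth gives 0; no alternative beats it.
Others report (3, 3, 12): truth gives 0; no alternative beats it.
(Checking all 27 profiles: 16 have a profitable deviation, 11 do not.)

16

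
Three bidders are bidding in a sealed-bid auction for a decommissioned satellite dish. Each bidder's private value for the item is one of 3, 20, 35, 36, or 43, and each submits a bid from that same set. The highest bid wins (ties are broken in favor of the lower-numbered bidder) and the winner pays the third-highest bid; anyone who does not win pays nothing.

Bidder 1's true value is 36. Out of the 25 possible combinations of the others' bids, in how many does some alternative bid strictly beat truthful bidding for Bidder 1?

6

Others bid (3, 43): truth gives 0; bid 43 gives 33 > 0. Violating.
Others bid (20, 43): truth gives 0; bid 43 gives 16 > 0. Violating.
Others bid (35, 43): truth gives 0; bid 43 gives 1 > 0. Violating.
Others bid (43, 3): truth gives 0; bid 43 gives 33 > 0. Violating.
Others bid (3, 3): truth gives 33; no alternative beats it.
Others bid (3, 20): truth gives 33; no alternative beats it.
(Checking all 25 profiles: 6 have a profitable deviation, 19 do not.)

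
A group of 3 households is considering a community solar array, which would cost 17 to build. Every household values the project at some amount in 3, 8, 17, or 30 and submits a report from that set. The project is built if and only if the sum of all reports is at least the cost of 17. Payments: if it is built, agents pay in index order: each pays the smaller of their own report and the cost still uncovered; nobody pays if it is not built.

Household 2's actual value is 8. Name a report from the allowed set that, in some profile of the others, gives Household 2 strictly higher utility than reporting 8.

3

Suppose Household 1 reports 3 and Household 3 reports 17.
Report 8: project built, pays 8, utility 8 - 8 = 0.
Report 3: project built, pays 3, utility 8 - 3 = 5.
So reporting 3 beats truth here (5 > 0).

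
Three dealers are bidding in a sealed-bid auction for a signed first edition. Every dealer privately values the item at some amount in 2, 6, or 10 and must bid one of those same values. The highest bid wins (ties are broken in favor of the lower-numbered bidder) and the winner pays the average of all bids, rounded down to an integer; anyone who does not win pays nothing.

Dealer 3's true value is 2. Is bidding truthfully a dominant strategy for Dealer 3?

Yes

Check each profile of the others' bids and compare truth against every alternative bid.
Others bid (2, 2): truth gives 0, best alternative gives -1.
Others bid (2, 6): truth gives 0, best alternative gives 0.
Others bid (2, 10): truth gives 0, best alternative gives 0.
Others bid (6, 2): truth gives 0, best alternative gives 0.
Others bid (6, 6): truth gives 0, best alternative gives 0.
Others bid (6, 10): truth gives 0, best alternative gives 0.
(Remaining 3 profiles checked similarly; truth is weakly best in each.)
In every case the truthful bid is at least as good as any alternative, so it is a dominant strategy.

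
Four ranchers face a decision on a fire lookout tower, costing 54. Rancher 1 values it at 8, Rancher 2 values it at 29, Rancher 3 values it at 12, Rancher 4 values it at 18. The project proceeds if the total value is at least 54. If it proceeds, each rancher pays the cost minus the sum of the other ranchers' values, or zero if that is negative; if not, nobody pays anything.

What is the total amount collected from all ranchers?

Total value 67 ≥ cost 54, so it is built.
Rancher 1: others sum to 59; max(0, 54 - 59) = 0.
Rancher 2: others sum to 38; max(0, 54 - 38) = 16.
Rancher 3: others sum to 55; max(0, 54 - 55) = 0.
Rancher 4: others sum to 49; max(0, 54 - 49) = 5.
Total collected = 0 + 16 + 0 + 5 = 21.

21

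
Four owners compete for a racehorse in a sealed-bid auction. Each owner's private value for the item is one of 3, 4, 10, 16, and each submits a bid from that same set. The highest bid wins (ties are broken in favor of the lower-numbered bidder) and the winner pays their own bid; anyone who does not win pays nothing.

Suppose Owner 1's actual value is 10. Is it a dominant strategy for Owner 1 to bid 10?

Consider the case where Owner 2 bids 3, Owner 3 bids 3 and Owner 4 bids 3.
Truthful bid 10: wins, pays 10, utility 10 - 10 = 0.
Bid 3 instead: wins, pays 3, utility 10 - 3 = 7.
Since 7 > 0, bidding 3 is strictly better here, so truthful bidding is not dominant.

No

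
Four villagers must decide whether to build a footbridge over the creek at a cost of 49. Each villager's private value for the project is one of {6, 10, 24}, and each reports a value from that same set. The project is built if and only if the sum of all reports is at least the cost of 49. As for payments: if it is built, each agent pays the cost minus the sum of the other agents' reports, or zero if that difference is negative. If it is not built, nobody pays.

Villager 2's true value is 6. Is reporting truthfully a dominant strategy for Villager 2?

Check each profile of the others' reports and compare truth against every alternative report.
Others report (6, 10, 24): truth gives 0, best alternative gives -3.
Others report (6, 24, 10): truth gives 0, best alternative gives -3.
Others report (10, 6, 24): truth gives 0, best alternative gives -3.
Others report (10, 24, 6): truth gives 0, best alternative gives -3.
Others report (24, 6, 10): truth gives 0, best alternative gives -3.
Others report (24, 10, 6): truth gives 0, best alternative gives -3.
(Remaining 21 profiles checked similarly; truth is weakly best in each.)
In every case the truthful report is at least as good as any alternative, so it is a dominant strategy.

Yes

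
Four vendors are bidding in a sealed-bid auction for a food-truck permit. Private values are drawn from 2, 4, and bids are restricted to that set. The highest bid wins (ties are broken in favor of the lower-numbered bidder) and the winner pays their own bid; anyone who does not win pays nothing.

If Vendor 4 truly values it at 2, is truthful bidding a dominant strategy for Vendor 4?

Yes

Check each profile of the others' bids and compare truth against every alternative bid.
Others bid (2, 2, 2): truth gives 0, best alternative gives -2.
Others bid (2, 2, 4): truth gives 0, best alternative gives 0.
Others bid (2, 4, 2): truth gives 0, best alternative gives 0.
Others bid (2, 4, 4): truth gives 0, best alternative gives 0.
Others bid (4, 2, 2): truth gives 0, best alternative gives 0.
Others bid (4, 2, 4): truth gives 0, best alternative gives 0.
(Remaining 2 profiles checked similarly; truth is weakly best in each.)
In every case the truthful bid is at least as good as any alternative, so it is a dominant strategy.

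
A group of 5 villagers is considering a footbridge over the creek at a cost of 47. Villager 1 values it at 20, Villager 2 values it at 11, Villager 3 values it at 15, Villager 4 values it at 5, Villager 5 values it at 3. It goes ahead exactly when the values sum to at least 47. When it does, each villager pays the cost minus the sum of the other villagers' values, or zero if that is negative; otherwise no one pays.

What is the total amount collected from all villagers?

25

Total value 54 ≥ cost 47, so it is built.
Villager 1: others sum to 34; max(0, 47 - 34) = 13.
Villager 2: others sum to 43; max(0, 47 - 43) = 4.
Villager 3: others sum to 39; max(0, 47 - 39) = 8.
Villager 4: others sum to 49; max(0, 47 - 49) = 0.
Villager 5: others sum to 51; max(0, 47 - 51) = 0.
Total collected = 13 + 4 + 8 + 0 + 0 = 25.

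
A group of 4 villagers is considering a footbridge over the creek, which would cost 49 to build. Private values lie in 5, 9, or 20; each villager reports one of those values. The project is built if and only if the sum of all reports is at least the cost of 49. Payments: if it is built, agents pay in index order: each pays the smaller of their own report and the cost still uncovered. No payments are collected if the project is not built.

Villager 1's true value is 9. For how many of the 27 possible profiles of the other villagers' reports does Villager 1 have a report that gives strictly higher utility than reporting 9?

Others report (5, 20, 20): truth gives 0; report 5 gives 4 > 0. Violating.
Others report (9, 20, 20): truth gives 0; report 5 gives 4 > 0. Violating.
Others report (20, 5, 20): truth gives 0; report 5 gives 4 > 0. Violating.
Others report (20, 9, 20): truth gives 0; report 5 gives 4 > 0. Violating.
Others report (5, 5, 5): truth gives 0; no alternative beats it.
Others report (5, 5, 9): truth gives 0; no alternative beats it.
(Checking all 27 profiles: 7 have a profitable deviation, 20 do not.)

7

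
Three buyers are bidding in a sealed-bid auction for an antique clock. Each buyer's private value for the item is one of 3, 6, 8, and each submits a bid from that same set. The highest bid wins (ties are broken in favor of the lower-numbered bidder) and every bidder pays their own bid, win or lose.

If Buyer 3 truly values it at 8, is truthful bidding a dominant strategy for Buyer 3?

No

Consider the case where Buyer 1 bids 3 and Buyer 2 bids 3.
Truthful bid 8: wins, pays 8, utility 8 - 8 = 0.
Bid 6 instead: wins, pays 6, utility 8 - 6 = 2.
Since 2 > 0, bidding 6 is strictly better here, so truthful bidding is not dominant.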